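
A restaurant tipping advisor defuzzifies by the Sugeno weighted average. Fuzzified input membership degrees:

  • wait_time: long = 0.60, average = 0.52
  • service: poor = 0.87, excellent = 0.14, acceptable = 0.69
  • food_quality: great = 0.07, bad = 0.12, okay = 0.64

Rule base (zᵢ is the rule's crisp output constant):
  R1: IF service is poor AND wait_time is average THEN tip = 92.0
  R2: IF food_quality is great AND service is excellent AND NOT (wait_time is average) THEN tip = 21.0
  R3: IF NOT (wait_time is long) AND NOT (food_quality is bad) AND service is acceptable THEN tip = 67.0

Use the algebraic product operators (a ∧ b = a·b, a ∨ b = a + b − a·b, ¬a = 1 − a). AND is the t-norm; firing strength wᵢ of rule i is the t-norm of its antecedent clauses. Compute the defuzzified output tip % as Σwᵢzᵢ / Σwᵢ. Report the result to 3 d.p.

R1 (z=92.0): poor=0.87, average=0.52; AND[a·b] → w = 0.4524
R2 (z=21.0): great=0.07, excellent=0.14, ¬average=1−0.52=0.48; AND[a·b] → w = 0.0047
R3 (z=67.0): ¬long=1−0.60=0.40, ¬bad=1−0.12=0.88, acceptable=0.69; AND[a·b] → w = 0.2429
Weighted average = (0.4524·92.0 + 0.0047·21.0 + 0.2429·67.0) / (0.4524 + 0.0047 + 0.2429)
  = 57.9925 / 0.7000 = 82.848

82.848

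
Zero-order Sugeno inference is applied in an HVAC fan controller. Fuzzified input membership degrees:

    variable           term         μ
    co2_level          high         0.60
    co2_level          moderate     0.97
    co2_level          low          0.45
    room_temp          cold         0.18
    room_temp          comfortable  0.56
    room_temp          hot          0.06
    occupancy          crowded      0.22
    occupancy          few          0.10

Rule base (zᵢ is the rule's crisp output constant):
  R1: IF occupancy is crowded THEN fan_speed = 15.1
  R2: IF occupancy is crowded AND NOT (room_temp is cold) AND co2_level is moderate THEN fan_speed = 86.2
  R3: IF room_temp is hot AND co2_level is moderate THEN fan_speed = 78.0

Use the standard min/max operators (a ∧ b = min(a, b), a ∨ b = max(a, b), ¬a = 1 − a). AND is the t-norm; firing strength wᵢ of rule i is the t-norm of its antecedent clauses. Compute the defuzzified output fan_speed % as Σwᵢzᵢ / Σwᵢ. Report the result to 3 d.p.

R1 (z=15.1): crowded=0.22 → w = 0.22
R2 (z=86.2): crowded=0.22, ¬cold=1−0.18=0.82, moderate=0.97; AND[min(a, b)] → w = 0.22
R3 (z=78.0): hot=0.06, moderate=0.97; AND[min(a, b)] → w = 0.06
Weighted average = (0.22·15.1 + 0.22·86.2 + 0.06·78.0) / (0.22 + 0.22 + 0.06)
  = 26.9660 / 0.5000 = 53.932

53.932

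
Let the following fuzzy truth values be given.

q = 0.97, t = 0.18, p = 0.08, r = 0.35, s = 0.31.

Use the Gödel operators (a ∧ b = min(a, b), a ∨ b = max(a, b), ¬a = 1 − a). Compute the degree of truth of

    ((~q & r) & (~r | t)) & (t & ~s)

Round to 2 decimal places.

~q = 1 − 0.97 = 0.03
~q & r = min(a, b) on (0.03, 0.35) = 0.03
~r = 1 − 0.35 = 0.65
~r | t = max(a, b) on (0.65, 0.18) = 0.65
(~q & r) & (~r | t) = min(a, b) on (0.03, 0.65) = 0.03
~s = 1 − 0.31 = 0.69
t & ~s = min(a, b) on (0.18, 0.69) = 0.18
((~q & r) & (~r | t)) & (t & ~s) = min(a, b) on (0.03, 0.18) = 0.03

0.03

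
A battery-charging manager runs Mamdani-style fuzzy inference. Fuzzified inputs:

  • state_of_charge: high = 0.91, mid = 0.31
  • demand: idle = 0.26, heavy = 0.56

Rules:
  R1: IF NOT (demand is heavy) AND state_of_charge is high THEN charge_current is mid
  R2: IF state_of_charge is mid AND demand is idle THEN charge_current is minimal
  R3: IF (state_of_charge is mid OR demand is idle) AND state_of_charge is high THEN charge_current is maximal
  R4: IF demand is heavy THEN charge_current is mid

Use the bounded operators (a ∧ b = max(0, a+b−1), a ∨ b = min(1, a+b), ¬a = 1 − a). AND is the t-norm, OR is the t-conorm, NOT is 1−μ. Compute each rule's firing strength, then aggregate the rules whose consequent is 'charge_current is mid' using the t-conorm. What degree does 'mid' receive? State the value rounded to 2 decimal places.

R1: ¬heavy=1−0.56=0.44, high=0.91; AND[max(0, a+b−1)] → w = 0.35
R2: mid=0.31, idle=0.26; AND[max(0, a+b−1)] → w = 0.00
R3: (mid=0.31 OR idle=0.26) = 0.57; AND[max(0, a+b−1)] with high=0.91 → w = 0.48
R4: heavy=0.56 → w = 0.56
Rules with consequent 'mid': {R1, R4} → strengths 0.35, 0.56
Aggregate via t-conorm [min(1, a+b)]: 0.91

0.91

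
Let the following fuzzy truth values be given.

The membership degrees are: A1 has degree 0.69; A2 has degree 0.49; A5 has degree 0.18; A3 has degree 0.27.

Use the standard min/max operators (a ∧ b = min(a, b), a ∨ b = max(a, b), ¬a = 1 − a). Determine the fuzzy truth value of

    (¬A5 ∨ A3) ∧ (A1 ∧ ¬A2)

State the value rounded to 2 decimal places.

¬A5 = 1 − 0.18 = 0.82
¬A5 ∨ A3 = max(a, b) on (0.82, 0.27) = 0.82
¬A2 = 1 − 0.49 = 0.51
A1 ∧ ¬A2 = min(a, b) on (0.69, 0.51) = 0.51
(¬A5 ∨ A3) ∧ (A1 ∧ ¬A2) = min(a, b) on (0.82, 0.51) = 0.51

0.51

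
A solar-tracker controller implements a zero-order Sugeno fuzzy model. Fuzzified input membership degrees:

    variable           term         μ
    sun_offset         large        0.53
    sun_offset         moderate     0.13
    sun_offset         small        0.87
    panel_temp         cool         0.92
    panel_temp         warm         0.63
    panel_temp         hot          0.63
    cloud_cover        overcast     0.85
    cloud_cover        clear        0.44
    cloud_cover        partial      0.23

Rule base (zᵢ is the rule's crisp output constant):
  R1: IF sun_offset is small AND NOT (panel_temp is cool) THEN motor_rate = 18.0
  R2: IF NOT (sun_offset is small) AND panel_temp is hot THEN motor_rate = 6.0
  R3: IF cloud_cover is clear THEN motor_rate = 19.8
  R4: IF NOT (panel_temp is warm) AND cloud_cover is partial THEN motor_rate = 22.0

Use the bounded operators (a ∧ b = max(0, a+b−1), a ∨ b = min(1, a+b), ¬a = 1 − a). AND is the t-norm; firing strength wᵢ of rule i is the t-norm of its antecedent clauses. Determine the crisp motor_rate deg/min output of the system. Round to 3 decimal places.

19.800

R1 (z=18.0): small=0.87, ¬cool=1−0.92=0.08; AND[max(0, a+b−1)] → w = 0.00
R2 (z=6.0): ¬small=1−0.87=0.13, hot=0.63; AND[max(0, a+b−1)] → w = 0.00
R3 (z=19.8): clear=0.44 → w = 0.44
R4 (z=22.0): ¬warm=1−0.63=0.37, partial=0.23; AND[max(0, a+b−1)] → w = 0.00
Weighted average = (0.00·18.0 + 0.00·6.0 + 0.44·19.8 + 0.00·22.0) / (0.00 + 0.00 + 0.44 + 0.00)
  = 8.7120 / 0.4400 = 19.800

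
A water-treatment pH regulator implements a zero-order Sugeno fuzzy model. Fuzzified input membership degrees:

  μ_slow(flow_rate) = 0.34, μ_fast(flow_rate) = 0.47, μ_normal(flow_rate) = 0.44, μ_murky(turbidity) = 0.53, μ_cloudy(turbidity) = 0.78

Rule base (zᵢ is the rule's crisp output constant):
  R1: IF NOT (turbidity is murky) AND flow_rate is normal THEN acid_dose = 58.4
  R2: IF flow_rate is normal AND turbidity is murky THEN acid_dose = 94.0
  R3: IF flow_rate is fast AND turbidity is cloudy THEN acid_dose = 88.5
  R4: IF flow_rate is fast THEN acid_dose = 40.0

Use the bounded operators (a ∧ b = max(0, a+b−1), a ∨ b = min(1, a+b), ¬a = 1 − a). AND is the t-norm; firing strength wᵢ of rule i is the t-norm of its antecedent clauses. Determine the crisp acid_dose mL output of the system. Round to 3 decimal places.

R1 (z=58.4): ¬murky=1−0.53=0.47, normal=0.44; AND[max(0, a+b−1)] → w = 0.00
R2 (z=94.0): normal=0.44, murky=0.53; AND[max(0, a+b−1)] → w = 0.00
R3 (z=88.5): fast=0.47, cloudy=0.78; AND[max(0, a+b−1)] → w = 0.25
R4 (z=40.0): fast=0.47 → w = 0.47
Weighted average = (0.00·58.4 + 0.00·94.0 + 0.25·88.5 + 0.47·40.0) / (0.00 + 0.00 + 0.25 + 0.47)
  = 40.9250 / 0.7200 = 56.840

56.840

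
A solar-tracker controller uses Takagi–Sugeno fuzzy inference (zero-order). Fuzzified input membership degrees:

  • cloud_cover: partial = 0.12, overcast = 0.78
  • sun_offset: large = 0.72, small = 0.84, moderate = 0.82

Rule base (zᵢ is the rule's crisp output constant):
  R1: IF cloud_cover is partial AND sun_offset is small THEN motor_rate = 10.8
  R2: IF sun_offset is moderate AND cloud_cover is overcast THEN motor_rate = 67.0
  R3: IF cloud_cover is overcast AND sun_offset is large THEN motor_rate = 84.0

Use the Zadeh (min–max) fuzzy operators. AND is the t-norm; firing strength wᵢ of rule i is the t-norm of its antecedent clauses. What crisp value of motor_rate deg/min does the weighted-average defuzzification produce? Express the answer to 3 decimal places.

70.393

R1 (z=10.8): partial=0.12, small=0.84; AND[min(a, b)] → w = 0.12
R2 (z=67.0): moderate=0.82, overcast=0.78; AND[min(a, b)] → w = 0.78
R3 (z=84.0): overcast=0.78, large=0.72; AND[min(a, b)] → w = 0.72
Weighted average = (0.12·10.8 + 0.78·67.0 + 0.72·84.0) / (0.12 + 0.78 + 0.72)
  = 114.0360 / 1.6200 = 70.393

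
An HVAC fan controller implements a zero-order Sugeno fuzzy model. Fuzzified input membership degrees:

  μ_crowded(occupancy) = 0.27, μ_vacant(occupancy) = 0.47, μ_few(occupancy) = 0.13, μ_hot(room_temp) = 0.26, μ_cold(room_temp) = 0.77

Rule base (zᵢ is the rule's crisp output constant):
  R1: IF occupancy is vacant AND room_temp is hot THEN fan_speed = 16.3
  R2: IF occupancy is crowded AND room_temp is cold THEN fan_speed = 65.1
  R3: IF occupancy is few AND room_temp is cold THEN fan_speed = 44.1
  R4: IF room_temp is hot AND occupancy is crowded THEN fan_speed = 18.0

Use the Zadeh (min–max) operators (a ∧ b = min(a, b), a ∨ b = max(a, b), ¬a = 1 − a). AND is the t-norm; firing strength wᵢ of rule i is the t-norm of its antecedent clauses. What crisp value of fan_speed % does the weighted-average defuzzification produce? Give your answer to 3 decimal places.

35.030

R1 (z=16.3): vacant=0.47, hot=0.26; AND[min(a, b)] → w = 0.26
R2 (z=65.1): crowded=0.27, cold=0.77; AND[min(a, b)] → w = 0.27
R3 (z=44.1): few=0.13, cold=0.77; AND[min(a, b)] → w = 0.13
R4 (z=18.0): hot=0.26, crowded=0.27; AND[min(a, b)] → w = 0.26
Weighted average = (0.26·16.3 + 0.27·65.1 + 0.13·44.1 + 0.26·18.0) / (0.26 + 0.27 + 0.13 + 0.26)
  = 32.2280 / 0.9200 = 35.030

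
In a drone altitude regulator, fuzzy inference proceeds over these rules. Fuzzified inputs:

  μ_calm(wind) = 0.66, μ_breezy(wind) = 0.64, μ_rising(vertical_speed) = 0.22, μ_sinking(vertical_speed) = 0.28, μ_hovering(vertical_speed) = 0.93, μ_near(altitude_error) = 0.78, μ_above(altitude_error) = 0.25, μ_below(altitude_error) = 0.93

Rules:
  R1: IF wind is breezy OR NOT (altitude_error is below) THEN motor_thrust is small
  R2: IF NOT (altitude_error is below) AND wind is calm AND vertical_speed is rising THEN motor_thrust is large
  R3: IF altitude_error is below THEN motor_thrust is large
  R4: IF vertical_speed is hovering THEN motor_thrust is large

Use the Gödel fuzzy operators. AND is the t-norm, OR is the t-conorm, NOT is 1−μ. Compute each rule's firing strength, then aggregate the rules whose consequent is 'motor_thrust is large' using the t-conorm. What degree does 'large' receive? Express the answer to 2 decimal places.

R1: breezy=0.64, ¬below=1−0.93=0.07; OR[max(a, b)] → w = 0.64
R2: ¬below=1−0.93=0.07, calm=0.66, rising=0.22; AND[min(a, b)] → w = 0.07
R3: below=0.93 → w = 0.93
R4: hovering=0.93 → w = 0.93
Rules with consequent 'large': {R2, R3, R4} → strengths 0.07, 0.93, 0.93
Aggregate via t-conorm [max(a, b)]: 0.93

0.93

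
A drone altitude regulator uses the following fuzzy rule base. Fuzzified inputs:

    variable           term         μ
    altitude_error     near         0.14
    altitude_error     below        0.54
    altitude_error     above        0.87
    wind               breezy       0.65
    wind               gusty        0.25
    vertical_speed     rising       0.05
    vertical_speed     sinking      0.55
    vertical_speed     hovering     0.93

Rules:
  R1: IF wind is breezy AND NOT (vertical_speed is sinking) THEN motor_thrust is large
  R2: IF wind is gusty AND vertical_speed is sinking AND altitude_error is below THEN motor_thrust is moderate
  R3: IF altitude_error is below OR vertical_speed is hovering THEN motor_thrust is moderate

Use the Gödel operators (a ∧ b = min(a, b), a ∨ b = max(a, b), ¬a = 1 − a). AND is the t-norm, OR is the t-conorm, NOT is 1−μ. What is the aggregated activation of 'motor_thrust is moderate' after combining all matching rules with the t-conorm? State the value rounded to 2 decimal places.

R1: breezy=0.65, ¬sinking=1−0.55=0.45; AND[min(a, b)] → w = 0.45
R2: gusty=0.25, sinking=0.55, below=0.54; AND[min(a, b)] → w = 0.25
R3: below=0.54, hovering=0.93; OR[max(a, b)] → w = 0.93
Rules with consequent 'moderate': {R2, R3} → strengths 0.25, 0.93
Aggregate via t-conorm [max(a, b)]: 0.93

0.93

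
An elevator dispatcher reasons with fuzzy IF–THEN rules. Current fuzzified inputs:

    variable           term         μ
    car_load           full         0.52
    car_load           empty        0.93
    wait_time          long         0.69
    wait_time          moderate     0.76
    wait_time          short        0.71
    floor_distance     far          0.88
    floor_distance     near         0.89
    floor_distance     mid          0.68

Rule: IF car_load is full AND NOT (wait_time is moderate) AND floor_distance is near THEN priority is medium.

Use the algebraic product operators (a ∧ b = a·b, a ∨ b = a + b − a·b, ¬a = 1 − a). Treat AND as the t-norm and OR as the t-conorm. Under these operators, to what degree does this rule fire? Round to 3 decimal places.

0.111

firing strength: full=0.52, ¬moderate=1−0.76=0.24, near=0.89; AND[a·b] → w = 0.1111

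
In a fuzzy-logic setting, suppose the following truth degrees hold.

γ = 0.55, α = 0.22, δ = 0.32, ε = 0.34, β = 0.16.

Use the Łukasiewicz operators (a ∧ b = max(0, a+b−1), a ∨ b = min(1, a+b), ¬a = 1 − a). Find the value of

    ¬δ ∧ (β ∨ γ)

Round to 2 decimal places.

0.39

¬δ = 1 − 0.32 = 0.68
β ∨ γ = min(1, a+b) on (0.16, 0.55) = 0.71
¬δ ∧ (β ∨ γ) = max(0, a+b−1) on (0.68, 0.71) = 0.39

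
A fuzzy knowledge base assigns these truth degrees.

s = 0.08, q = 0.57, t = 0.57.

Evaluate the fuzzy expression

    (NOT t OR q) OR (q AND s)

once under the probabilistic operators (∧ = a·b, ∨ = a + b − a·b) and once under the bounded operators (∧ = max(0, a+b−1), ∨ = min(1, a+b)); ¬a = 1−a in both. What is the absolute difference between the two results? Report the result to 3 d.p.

Under probabilistic:
  NOT t = 1 − 0.5700 = 0.4300
  NOT t OR q = a + b − a·b on (0.4300, 0.5700) = 0.7549
  q AND s = a·b on (0.5700, 0.0800) = 0.0456
  (NOT t OR q) OR (q AND s) = a + b − a·b on (0.7549, 0.0456) = 0.7661
  → value = 0.7661
Under bounded:
  NOT t = 1 − 0.57 = 0.43
  NOT t OR q = min(1, a+b) on (0.43, 0.57) = 1.00
  q AND s = max(0, a+b−1) on (0.57, 0.08) = 0.00
  (NOT t OR q) OR (q AND s) = min(1, a+b) on (1.00, 0.00) = 1.00
  → value = 1.0000
|0.7661 − 1.0000| = 0.234

0.234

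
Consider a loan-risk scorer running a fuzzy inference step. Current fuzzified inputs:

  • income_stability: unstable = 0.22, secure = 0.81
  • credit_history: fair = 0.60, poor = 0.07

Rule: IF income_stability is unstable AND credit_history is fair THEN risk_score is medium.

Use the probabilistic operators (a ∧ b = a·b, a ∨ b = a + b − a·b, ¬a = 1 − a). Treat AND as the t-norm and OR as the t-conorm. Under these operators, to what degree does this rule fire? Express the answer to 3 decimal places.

0.132

firing strength: unstable=0.22, fair=0.60; AND[a·b] → w = 0.1320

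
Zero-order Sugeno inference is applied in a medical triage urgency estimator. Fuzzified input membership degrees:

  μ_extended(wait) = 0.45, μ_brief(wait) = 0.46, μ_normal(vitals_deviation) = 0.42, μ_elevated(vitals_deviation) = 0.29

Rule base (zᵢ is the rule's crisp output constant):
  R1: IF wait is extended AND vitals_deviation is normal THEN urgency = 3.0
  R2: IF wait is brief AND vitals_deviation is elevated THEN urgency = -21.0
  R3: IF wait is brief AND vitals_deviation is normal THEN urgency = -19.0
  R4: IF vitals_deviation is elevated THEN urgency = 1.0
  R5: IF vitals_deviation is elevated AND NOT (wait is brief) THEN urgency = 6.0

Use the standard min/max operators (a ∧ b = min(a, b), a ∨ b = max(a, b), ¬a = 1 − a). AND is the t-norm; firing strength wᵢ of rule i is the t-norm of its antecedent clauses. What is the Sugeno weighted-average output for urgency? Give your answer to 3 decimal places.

R1 (z=3.0): extended=0.45, normal=0.42; AND[min(a, b)] → w = 0.42
R2 (z=-21.0): brief=0.46, elevated=0.29; AND[min(a, b)] → w = 0.29
R3 (z=-19.0): brief=0.46, normal=0.42; AND[min(a, b)] → w = 0.42
R4 (z=1.0): elevated=0.29 → w = 0.29
R5 (z=6.0): elevated=0.29, ¬brief=1−0.46=0.54; AND[min(a, b)] → w = 0.29
Weighted average = (0.42·3.0 + 0.29·-21.0 + 0.42·-19.0 + 0.29·1.0 + 0.29·6.0) / (0.42 + 0.29 + 0.42 + 0.29 + 0.29)
  = -10.7800 / 1.7100 = -6.304

-6.304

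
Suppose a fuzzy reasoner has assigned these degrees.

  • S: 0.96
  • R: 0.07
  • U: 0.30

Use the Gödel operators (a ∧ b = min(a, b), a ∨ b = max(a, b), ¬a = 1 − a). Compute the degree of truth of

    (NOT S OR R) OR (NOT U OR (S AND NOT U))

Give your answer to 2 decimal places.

0.70

NOT S = 1 − 0.96 = 0.04
NOT S OR R = max(a, b) on (0.04, 0.07) = 0.07
NOT U = 1 − 0.30 = 0.70
NOT U = 1 − 0.30 = 0.70
S AND NOT U = min(a, b) on (0.96, 0.70) = 0.70
NOT U OR (S AND NOT U) = max(a, b) on (0.70, 0.70) = 0.70
(NOT S OR R) OR (NOT U OR (S AND NOT U)) = max(a, b) on (0.07, 0.70) = 0.70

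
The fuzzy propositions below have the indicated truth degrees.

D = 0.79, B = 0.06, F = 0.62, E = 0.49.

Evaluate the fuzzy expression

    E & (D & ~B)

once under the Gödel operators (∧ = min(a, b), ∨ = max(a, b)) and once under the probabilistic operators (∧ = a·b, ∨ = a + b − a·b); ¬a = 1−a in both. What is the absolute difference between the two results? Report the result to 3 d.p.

Under Gödel:
  ~B = 1 − 0.06 = 0.94
  D & ~B = min(a, b) on (0.79, 0.94) = 0.79
  E & (D & ~B) = min(a, b) on (0.49, 0.79) = 0.49
  → value = 0.4900
Under probabilistic:
  ~B = 1 − 0.0600 = 0.9400
  D & ~B = a·b on (0.7900, 0.9400) = 0.7426
  E & (D & ~B) = a·b on (0.4900, 0.7426) = 0.3639
  → value = 0.3639
|0.4900 − 0.3639| = 0.126

0.126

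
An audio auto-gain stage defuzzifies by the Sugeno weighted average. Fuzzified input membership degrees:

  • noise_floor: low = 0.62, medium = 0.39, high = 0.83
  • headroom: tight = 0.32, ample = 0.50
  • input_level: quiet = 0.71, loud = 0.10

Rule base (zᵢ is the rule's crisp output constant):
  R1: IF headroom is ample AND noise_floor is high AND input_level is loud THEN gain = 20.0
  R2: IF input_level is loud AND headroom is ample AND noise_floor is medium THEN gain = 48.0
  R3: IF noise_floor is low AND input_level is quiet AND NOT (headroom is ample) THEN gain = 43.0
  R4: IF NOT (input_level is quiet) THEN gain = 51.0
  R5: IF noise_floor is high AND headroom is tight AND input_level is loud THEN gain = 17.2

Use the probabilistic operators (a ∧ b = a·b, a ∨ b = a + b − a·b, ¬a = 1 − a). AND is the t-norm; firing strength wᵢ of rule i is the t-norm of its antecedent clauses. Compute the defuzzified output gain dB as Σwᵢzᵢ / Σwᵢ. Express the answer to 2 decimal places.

R1 (z=20.0): ample=0.50, high=0.83, loud=0.10; AND[a·b] → w = 0.0415
R2 (z=48.0): loud=0.10, ample=0.50, medium=0.39; AND[a·b] → w = 0.0195
R3 (z=43.0): low=0.62, quiet=0.71, ¬ample=1−0.50=0.50; AND[a·b] → w = 0.2201
R4 (z=51.0): ¬quiet=1−0.71=0.29 → w = 0.2900
R5 (z=17.2): high=0.83, tight=0.32, loud=0.10; AND[a·b] → w = 0.0266
Weighted average = (0.0415·20.0 + 0.0195·48.0 + 0.2201·43.0 + 0.2900·51.0 + 0.0266·17.2) / (0.0415 + 0.0195 + 0.2201 + 0.2900 + 0.0266)
  = 26.4771 / 0.5977 = 44.30

44.30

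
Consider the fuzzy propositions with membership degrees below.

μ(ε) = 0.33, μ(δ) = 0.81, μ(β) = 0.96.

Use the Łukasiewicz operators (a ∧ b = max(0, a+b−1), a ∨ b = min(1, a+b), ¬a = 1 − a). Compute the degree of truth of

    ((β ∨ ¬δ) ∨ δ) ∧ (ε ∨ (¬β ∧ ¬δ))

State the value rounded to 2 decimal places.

0.33

¬δ = 1 − 0.81 = 0.19
β ∨ ¬δ = min(1, a+b) on (0.96, 0.19) = 1.00
(β ∨ ¬δ) ∨ δ = min(1, a+b) on (1.00, 0.81) = 1.00
¬β = 1 − 0.96 = 0.04
¬δ = 1 − 0.81 = 0.19
¬β ∧ ¬δ = max(0, a+b−1) on (0.04, 0.19) = 0.00
ε ∨ (¬β ∧ ¬δ) = min(1, a+b) on (0.33, 0.00) = 0.33
((β ∨ ¬δ) ∨ δ) ∧ (ε ∨ (¬β ∧ ¬δ)) = max(0, a+b−1) on (1.00, 0.33) = 0.33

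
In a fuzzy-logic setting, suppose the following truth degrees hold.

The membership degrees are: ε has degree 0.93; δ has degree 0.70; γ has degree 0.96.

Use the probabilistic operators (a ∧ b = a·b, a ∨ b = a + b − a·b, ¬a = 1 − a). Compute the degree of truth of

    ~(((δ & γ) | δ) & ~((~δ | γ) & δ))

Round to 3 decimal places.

0.712

δ & γ = a·b on (0.7000, 0.9600) = 0.6720
(δ & γ) | δ = a + b − a·b on (0.6720, 0.7000) = 0.9016
~δ = 1 − 0.7000 = 0.3000
~δ | γ = a + b − a·b on (0.3000, 0.9600) = 0.9720
(~δ | γ) & δ = a·b on (0.9720, 0.7000) = 0.6804
~((~δ | γ) & δ) = 1 − 0.6804 = 0.3196
((δ & γ) | δ) & ~((~δ | γ) & δ) = a·b on (0.9016, 0.3196) = 0.2882
~(((δ & γ) | δ) & ~((~δ | γ) & δ)) = 1 − 0.2882 = 0.7118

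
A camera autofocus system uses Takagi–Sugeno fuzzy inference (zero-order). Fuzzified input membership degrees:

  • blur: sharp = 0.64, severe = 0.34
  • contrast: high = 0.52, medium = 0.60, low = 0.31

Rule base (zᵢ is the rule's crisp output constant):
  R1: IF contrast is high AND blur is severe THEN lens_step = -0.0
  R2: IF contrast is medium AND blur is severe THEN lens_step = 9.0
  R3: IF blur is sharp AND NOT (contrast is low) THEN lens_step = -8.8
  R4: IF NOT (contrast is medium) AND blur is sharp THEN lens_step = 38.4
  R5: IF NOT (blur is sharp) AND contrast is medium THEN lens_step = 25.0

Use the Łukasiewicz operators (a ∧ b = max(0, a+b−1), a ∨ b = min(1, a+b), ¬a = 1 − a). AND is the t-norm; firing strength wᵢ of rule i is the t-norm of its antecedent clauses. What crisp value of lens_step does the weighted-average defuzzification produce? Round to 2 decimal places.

R1 (z=-0.0): high=0.52, severe=0.34; AND[max(0, a+b−1)] → w = 0.00
R2 (z=9.0): medium=0.60, severe=0.34; AND[max(0, a+b−1)] → w = 0.00
R3 (z=-8.8): sharp=0.64, ¬low=1−0.31=0.69; AND[max(0, a+b−1)] → w = 0.33
R4 (z=38.4): ¬medium=1−0.60=0.40, sharp=0.64; AND[max(0, a+b−1)] → w = 0.04
R5 (z=25.0): ¬sharp=1−0.64=0.36, medium=0.60; AND[max(0, a+b−1)] → w = 0.00
Weighted average = (0.00·-0.0 + 0.00·9.0 + 0.33·-8.8 + 0.04·38.4 + 0.00·25.0) / (0.00 + 0.00 + 0.33 + 0.04 + 0.00)
  = -1.3680 / 0.3700 = -3.70

-3.70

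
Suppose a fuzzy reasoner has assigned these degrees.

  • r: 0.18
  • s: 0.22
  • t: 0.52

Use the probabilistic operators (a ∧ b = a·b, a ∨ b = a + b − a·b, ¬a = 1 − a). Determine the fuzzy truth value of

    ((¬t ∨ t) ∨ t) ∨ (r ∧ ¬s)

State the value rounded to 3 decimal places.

¬t = 1 − 0.5200 = 0.4800
¬t ∨ t = a + b − a·b on (0.4800, 0.5200) = 0.7504
(¬t ∨ t) ∨ t = a + b − a·b on (0.7504, 0.5200) = 0.8802
¬s = 1 − 0.2200 = 0.7800
r ∧ ¬s = a·b on (0.1800, 0.7800) = 0.1404
((¬t ∨ t) ∨ t) ∨ (r ∧ ¬s) = a + b − a·b on (0.8802, 0.1404) = 0.8970

0.897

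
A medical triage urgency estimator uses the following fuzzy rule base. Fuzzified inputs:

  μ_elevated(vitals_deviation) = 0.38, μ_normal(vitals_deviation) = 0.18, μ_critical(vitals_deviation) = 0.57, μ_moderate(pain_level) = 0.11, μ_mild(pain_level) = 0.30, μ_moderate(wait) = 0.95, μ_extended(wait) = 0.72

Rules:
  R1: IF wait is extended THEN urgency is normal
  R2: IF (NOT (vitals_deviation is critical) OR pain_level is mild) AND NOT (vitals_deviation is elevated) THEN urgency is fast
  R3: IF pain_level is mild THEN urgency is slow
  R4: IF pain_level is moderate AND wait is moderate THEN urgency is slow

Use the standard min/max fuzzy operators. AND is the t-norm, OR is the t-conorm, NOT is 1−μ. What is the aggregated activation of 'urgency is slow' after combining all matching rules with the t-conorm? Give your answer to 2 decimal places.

R1: extended=0.72 → w = 0.72
R2: (¬critical=1−0.57=0.43 OR mild=0.30) = 0.43; AND[min(a, b)] with ¬elevated=1−0.38=0.62 → w = 0.43
R3: mild=0.30 → w = 0.30
R4: moderate=0.11, moderate=0.95; AND[min(a, b)] → w = 0.11
Rules with consequent 'slow': {R3, R4} → strengths 0.30, 0.11
Aggregate via t-conorm [max(a, b)]: 0.30

0.30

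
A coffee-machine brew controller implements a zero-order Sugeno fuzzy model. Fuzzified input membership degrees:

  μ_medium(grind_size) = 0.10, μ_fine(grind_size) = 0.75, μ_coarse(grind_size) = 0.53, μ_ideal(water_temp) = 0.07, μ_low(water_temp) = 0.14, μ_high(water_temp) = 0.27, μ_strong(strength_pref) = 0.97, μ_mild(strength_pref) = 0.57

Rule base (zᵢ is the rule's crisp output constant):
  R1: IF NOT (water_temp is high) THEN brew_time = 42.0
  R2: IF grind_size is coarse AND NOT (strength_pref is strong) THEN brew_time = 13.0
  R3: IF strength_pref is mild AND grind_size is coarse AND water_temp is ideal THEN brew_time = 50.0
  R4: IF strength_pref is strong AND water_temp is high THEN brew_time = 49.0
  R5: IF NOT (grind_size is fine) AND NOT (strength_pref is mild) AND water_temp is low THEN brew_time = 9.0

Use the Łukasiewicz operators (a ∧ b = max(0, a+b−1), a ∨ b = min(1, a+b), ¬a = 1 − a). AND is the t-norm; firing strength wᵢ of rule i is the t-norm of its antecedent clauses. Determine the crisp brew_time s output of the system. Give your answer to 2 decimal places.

43.73

R1 (z=42.0): ¬high=1−0.27=0.73 → w = 0.73
R2 (z=13.0): coarse=0.53, ¬strong=1−0.97=0.03; AND[max(0, a+b−1)] → w = 0.00
R3 (z=50.0): mild=0.57, coarse=0.53, ideal=0.07; AND[max(0, a+b−1)] → w = 0.00
R4 (z=49.0): strong=0.97, high=0.27; AND[max(0, a+b−1)] → w = 0.24
R5 (z=9.0): ¬fine=1−0.75=0.25, ¬mild=1−0.57=0.43, low=0.14; AND[max(0, a+b−1)] → w = 0.00
Weighted average = (0.73·42.0 + 0.00·13.0 + 0.00·50.0 + 0.24·49.0 + 0.00·9.0) / (0.73 + 0.00 + 0.00 + 0.24 + 0.00)
  = 42.4200 / 0.9700 = 43.73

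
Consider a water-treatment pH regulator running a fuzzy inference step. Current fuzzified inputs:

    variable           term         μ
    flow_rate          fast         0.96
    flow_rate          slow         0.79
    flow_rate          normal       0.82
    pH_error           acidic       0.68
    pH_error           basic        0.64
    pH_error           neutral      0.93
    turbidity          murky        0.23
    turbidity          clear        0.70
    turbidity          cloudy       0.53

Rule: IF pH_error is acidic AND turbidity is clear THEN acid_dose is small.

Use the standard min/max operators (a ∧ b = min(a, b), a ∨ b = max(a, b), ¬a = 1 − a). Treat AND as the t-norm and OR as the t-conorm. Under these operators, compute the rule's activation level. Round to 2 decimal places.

firing strength: acidic=0.68, clear=0.70; AND[min(a, b)] → w = 0.68

0.68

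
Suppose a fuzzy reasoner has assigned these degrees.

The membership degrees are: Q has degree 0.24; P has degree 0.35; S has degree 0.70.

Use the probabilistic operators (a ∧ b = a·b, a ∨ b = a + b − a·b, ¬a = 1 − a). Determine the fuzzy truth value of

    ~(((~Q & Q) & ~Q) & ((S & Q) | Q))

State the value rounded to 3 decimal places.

0.949

~Q = 1 − 0.2400 = 0.7600
~Q & Q = a·b on (0.7600, 0.2400) = 0.1824
~Q = 1 − 0.2400 = 0.7600
(~Q & Q) & ~Q = a·b on (0.1824, 0.7600) = 0.1386
S & Q = a·b on (0.7000, 0.2400) = 0.1680
(S & Q) | Q = a + b − a·b on (0.1680, 0.2400) = 0.3677
((~Q & Q) & ~Q) & ((S & Q) | Q) = a·b on (0.1386, 0.3677) = 0.0510
~(((~Q & Q) & ~Q) & ((S & Q) | Q)) = 1 − 0.0510 = 0.9490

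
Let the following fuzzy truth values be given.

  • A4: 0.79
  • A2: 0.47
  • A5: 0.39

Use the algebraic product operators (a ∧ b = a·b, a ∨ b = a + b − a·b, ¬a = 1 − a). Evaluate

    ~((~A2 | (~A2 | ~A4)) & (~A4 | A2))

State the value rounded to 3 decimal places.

~A2 = 1 − 0.4700 = 0.5300
~A2 = 1 − 0.4700 = 0.5300
~A4 = 1 − 0.7900 = 0.2100
~A2 | ~A4 = a + b − a·b on (0.5300, 0.2100) = 0.6287
~A2 | (~A2 | ~A4) = a + b − a·b on (0.5300, 0.6287) = 0.8255
~A4 = 1 − 0.7900 = 0.2100
~A4 | A2 = a + b − a·b on (0.2100, 0.4700) = 0.5813
(~A2 | (~A2 | ~A4)) & (~A4 | A2) = a·b on (0.8255, 0.5813) = 0.4799
~((~A2 | (~A2 | ~A4)) & (~A4 | A2)) = 1 − 0.4799 = 0.5201

0.520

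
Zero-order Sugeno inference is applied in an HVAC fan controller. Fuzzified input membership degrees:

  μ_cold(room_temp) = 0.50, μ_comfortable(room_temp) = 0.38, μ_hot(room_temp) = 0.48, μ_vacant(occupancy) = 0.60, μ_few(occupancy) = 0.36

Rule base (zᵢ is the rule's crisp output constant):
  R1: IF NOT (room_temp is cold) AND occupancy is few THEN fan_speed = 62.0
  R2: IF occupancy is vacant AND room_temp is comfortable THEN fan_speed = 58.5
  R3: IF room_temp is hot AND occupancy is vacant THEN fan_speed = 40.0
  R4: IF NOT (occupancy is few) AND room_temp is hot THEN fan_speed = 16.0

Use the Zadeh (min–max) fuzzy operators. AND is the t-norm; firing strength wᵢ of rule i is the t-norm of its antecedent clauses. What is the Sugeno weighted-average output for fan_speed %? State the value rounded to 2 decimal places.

R1 (z=62.0): ¬cold=1−0.50=0.50, few=0.36; AND[min(a, b)] → w = 0.36
R2 (z=58.5): vacant=0.60, comfortable=0.38; AND[min(a, b)] → w = 0.38
R3 (z=40.0): hot=0.48, vacant=0.60; AND[min(a, b)] → w = 0.48
R4 (z=16.0): ¬few=1−0.36=0.64, hot=0.48; AND[min(a, b)] → w = 0.48
Weighted average = (0.36·62.0 + 0.38·58.5 + 0.48·40.0 + 0.48·16.0) / (0.36 + 0.38 + 0.48 + 0.48)
  = 71.4300 / 1.7000 = 42.02

42.02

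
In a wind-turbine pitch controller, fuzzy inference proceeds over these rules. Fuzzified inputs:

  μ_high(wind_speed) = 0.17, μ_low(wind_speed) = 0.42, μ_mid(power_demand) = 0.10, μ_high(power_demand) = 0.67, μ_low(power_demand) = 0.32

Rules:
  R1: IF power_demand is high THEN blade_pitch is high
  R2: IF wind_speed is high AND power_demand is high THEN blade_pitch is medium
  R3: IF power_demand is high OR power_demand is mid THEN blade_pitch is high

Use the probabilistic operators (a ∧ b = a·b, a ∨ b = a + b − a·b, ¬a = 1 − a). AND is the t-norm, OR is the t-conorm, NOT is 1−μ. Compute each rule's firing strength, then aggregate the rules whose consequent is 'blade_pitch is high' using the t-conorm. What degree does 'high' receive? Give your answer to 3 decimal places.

0.902

R1: high=0.67 → w = 0.6700
R2: high=0.17, high=0.67; AND[a·b] → w = 0.1139
R3: high=0.67, mid=0.10; OR[a + b − a·b] → w = 0.7030
Rules with consequent 'high': {R1, R3} → strengths 0.6700, 0.7030
Aggregate via t-conorm [a + b − a·b]: 0.9020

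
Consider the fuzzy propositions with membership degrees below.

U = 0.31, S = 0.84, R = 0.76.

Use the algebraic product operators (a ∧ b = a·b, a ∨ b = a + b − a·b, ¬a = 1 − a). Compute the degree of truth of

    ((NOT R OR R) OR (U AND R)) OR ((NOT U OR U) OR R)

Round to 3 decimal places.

NOT R = 1 − 0.7600 = 0.2400
NOT R OR R = a + b − a·b on (0.2400, 0.7600) = 0.8176
U AND R = a·b on (0.3100, 0.7600) = 0.2356
(NOT R OR R) OR (U AND R) = a + b − a·b on (0.8176, 0.2356) = 0.8606
NOT U = 1 − 0.3100 = 0.6900
NOT U OR U = a + b − a·b on (0.6900, 0.3100) = 0.7861
(NOT U OR U) OR R = a + b − a·b on (0.7861, 0.7600) = 0.9487
((NOT R OR R) OR (U AND R)) OR ((NOT U OR U) OR R) = a + b − a·b on (0.8606, 0.9487) = 0.9928

0.993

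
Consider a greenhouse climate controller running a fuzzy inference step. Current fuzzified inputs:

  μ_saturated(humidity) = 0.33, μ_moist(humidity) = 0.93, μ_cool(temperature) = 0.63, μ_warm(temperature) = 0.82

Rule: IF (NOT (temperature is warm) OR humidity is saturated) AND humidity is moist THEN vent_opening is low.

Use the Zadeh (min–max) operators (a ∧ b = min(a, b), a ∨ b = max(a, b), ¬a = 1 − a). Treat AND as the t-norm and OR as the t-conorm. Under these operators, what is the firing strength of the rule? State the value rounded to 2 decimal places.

firing strength: (¬warm=1−0.82=0.18 OR saturated=0.33) = 0.33; AND[min(a, b)] with moist=0.93 → w = 0.33

0.33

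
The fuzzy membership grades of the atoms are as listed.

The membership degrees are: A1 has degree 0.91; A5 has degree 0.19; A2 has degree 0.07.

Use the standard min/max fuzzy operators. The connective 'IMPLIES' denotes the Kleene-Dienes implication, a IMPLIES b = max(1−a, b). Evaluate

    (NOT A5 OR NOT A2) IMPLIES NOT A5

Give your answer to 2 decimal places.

NOT A5 = 1 − 0.19 = 0.81
NOT A2 = 1 − 0.07 = 0.93
NOT A5 OR NOT A2 = max(a, b) on (0.81, 0.93) = 0.93
NOT A5 = 1 − 0.19 = 0.81
(NOT A5 OR NOT A2) IMPLIES NOT A5  [Kleene-Dienes: max(1−a, b)] with a=0.93, b=0.81 → 0.81

0.81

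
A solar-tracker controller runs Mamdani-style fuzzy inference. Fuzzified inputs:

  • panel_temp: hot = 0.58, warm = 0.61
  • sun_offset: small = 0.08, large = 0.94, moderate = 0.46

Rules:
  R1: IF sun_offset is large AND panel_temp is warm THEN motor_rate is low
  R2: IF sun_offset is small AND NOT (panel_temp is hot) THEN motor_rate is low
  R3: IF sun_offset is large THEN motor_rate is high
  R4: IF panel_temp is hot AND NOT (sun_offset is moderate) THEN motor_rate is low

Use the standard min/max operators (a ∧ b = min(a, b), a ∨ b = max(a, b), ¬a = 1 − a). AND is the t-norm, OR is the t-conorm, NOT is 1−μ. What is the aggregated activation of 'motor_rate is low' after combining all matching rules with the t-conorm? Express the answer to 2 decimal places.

0.61

R1: large=0.94, warm=0.61; AND[min(a, b)] → w = 0.61
R2: small=0.08, ¬hot=1−0.58=0.42; AND[min(a, b)] → w = 0.08
R3: large=0.94 → w = 0.94
R4: hot=0.58, ¬moderate=1−0.46=0.54; AND[min(a, b)] → w = 0.54
Rules with consequent 'low': {R1, R2, R4} → strengths 0.61, 0.08, 0.54
Aggregate via t-conorm [max(a, b)]: 0.61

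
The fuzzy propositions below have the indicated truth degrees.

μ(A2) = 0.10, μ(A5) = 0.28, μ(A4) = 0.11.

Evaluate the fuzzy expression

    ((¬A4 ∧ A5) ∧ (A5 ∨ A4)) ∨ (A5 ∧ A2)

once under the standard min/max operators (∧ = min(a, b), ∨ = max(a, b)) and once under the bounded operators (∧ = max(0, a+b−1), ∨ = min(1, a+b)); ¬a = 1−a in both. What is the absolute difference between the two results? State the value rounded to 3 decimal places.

Under standard min/max:
  ¬A4 = 1 − 0.11 = 0.89
  ¬A4 ∧ A5 = min(a, b) on (0.89, 0.28) = 0.28
  A5 ∨ A4 = max(a, b) on (0.28, 0.11) = 0.28
  (¬A4 ∧ A5) ∧ (A5 ∨ A4) = min(a, b) on (0.28, 0.28) = 0.28
  A5 ∧ A2 = min(a, b) on (0.28, 0.10) = 0.10
  ((¬A4 ∧ A5) ∧ (A5 ∨ A4)) ∨ (A5 ∧ A2) = max(a, b) on (0.28, 0.10) = 0.28
  → value = 0.2800
Under bounded:
  ¬A4 = 1 − 0.11 = 0.89
  ¬A4 ∧ A5 = max(0, a+b−1) on (0.89, 0.28) = 0.17
  A5 ∨ A4 = min(1, a+b) on (0.28, 0.11) = 0.39
  (¬A4 ∧ A5) ∧ (A5 ∨ A4) = max(0, a+b−1) on (0.17, 0.39) = 0.00
  A5 ∧ A2 = max(0, a+b−1) on (0.28, 0.10) = 0.00
  ((¬A4 ∧ A5) ∧ (A5 ∨ A4)) ∨ (A5 ∧ A2) = min(1, a+b) on (0.00, 0.00) = 0.00
  → value = 0.0000
|0.2800 − 0.0000| = 0.280

0.280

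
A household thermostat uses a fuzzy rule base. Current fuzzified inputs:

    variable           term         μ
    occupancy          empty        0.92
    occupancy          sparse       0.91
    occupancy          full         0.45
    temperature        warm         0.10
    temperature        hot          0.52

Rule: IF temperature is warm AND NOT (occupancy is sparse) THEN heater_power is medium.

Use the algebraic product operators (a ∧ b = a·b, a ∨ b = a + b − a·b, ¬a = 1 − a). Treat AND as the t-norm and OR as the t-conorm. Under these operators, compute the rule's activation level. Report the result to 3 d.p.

firing strength: warm=0.10, ¬sparse=1−0.91=0.09; AND[a·b] → w = 0.0090

0.009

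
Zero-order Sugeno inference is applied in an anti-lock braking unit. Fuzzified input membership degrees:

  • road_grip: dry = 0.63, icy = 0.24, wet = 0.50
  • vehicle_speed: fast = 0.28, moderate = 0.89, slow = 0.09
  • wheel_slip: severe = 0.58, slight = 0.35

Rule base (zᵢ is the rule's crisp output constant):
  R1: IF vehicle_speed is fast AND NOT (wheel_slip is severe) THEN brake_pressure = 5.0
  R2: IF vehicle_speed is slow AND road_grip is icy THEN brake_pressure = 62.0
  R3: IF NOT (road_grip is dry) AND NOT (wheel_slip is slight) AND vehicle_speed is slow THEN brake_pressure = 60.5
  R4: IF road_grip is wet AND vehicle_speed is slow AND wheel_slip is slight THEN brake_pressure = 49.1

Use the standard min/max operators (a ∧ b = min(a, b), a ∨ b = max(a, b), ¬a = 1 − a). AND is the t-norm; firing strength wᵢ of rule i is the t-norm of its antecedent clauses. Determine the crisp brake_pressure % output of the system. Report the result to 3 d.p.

R1 (z=5.0): fast=0.28, ¬severe=1−0.58=0.42; AND[min(a, b)] → w = 0.28
R2 (z=62.0): slow=0.09, icy=0.24; AND[min(a, b)] → w = 0.09
R3 (z=60.5): ¬dry=1−0.63=0.37, ¬slight=1−0.35=0.65, slow=0.09; AND[min(a, b)] → w = 0.09
R4 (z=49.1): wet=0.50, slow=0.09, slight=0.35; AND[min(a, b)] → w = 0.09
Weighted average = (0.28·5.0 + 0.09·62.0 + 0.09·60.5 + 0.09·49.1) / (0.28 + 0.09 + 0.09 + 0.09)
  = 16.8440 / 0.5500 = 30.625

30.625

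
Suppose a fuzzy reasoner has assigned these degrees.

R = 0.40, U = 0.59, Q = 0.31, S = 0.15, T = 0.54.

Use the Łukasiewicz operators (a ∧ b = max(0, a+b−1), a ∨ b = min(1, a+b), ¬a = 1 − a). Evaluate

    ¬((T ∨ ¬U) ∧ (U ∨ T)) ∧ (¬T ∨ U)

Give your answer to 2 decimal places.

0.05

¬U = 1 − 0.59 = 0.41
T ∨ ¬U = min(1, a+b) on (0.54, 0.41) = 0.95
U ∨ T = min(1, a+b) on (0.59, 0.54) = 1.00
(T ∨ ¬U) ∧ (U ∨ T) = max(0, a+b−1) on (0.95, 1.00) = 0.95
¬((T ∨ ¬U) ∧ (U ∨ T)) = 1 − 0.95 = 0.05
¬T = 1 − 0.54 = 0.46
¬T ∨ U = min(1, a+b) on (0.46, 0.59) = 1.00
¬((T ∨ ¬U) ∧ (U ∨ T)) ∧ (¬T ∨ U) = max(0, a+b−1) on (0.05, 1.00) = 0.05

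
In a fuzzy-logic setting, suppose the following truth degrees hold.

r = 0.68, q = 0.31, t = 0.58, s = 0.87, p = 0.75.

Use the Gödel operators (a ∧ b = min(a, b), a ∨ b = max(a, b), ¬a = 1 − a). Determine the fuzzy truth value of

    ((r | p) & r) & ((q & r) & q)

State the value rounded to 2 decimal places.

r | p = max(a, b) on (0.68, 0.75) = 0.75
(r | p) & r = min(a, b) on (0.75, 0.68) = 0.68
q & r = min(a, b) on (0.31, 0.68) = 0.31
(q & r) & q = min(a, b) on (0.31, 0.31) = 0.31
((r | p) & r) & ((q & r) & q) = min(a, b) on (0.68, 0.31) = 0.31

0.31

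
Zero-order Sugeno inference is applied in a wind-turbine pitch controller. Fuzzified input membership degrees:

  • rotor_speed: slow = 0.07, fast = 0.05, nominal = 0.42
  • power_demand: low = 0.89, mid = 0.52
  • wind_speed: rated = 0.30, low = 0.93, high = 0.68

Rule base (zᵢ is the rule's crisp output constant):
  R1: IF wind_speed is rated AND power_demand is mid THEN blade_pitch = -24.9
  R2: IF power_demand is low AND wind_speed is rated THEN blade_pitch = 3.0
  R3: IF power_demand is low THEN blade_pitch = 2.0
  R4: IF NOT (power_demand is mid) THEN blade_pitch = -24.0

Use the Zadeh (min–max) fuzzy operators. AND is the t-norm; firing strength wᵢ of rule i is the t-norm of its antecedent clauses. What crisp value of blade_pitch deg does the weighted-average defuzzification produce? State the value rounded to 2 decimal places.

-8.28

R1 (z=-24.9): rated=0.30, mid=0.52; AND[min(a, b)] → w = 0.30
R2 (z=3.0): low=0.89, rated=0.30; AND[min(a, b)] → w = 0.30
R3 (z=2.0): low=0.89 → w = 0.89
R4 (z=-24.0): ¬mid=1−0.52=0.48 → w = 0.48
Weighted average = (0.30·-24.9 + 0.30·3.0 + 0.89·2.0 + 0.48·-24.0) / (0.30 + 0.30 + 0.89 + 0.48)
  = -16.3100 / 1.9700 = -8.28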